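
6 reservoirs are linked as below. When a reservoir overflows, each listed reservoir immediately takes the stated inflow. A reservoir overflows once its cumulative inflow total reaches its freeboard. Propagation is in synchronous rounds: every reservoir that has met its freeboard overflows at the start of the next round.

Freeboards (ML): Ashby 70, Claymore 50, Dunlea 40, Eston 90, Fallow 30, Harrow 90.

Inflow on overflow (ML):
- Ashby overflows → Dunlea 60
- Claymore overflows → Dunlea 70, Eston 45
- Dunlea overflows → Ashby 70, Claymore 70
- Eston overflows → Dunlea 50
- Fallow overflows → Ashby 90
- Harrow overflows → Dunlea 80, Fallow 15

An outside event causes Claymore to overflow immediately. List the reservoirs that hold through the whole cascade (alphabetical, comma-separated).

Round 1 — Claymore overflows (initial).
  Dunlea: +70 → 70 ≥ 40
  Eston: +45 → 45 < 90
Round 2 — Dunlea overflows.
  Ashby: +70 → 70 ≥ 70
Round 3 — Ashby overflows.
No further overflows.

Eston, Fallow, Harrow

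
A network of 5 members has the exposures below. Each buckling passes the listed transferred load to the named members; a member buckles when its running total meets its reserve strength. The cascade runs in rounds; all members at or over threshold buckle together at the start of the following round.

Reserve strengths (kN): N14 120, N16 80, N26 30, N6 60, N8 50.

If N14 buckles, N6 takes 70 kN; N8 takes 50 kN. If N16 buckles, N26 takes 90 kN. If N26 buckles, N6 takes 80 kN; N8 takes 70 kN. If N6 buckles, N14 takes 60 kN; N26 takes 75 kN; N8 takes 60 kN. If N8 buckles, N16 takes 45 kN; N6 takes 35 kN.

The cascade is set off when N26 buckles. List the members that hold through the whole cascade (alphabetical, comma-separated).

Round 1 — N26 buckles (initial).
  N6: +80 → 80 ≥ 60
  N8: +70 → 70 ≥ 50
Round 2 — N6, N8 buckle.
  N14: +60 → 60 < 120
  N16: +45 → 45 < 80
No further bucklings.

N14, N16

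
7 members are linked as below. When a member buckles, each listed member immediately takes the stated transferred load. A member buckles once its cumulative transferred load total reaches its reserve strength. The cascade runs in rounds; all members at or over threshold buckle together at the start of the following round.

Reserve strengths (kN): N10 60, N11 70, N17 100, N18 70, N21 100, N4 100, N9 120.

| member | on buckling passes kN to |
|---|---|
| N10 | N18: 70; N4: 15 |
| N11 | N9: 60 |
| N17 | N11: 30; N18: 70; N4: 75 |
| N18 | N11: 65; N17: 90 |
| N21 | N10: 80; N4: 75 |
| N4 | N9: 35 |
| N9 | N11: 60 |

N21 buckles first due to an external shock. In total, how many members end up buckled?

Round 1 — N21 buckles (initial).
  N10: +80 → 80 ≥ 60
  N4: +75 → 75 < 100
Round 2 — N10 buckles.
  N18: +70 → 70 ≥ 70
  N4: +15 → 90 < 100
Round 3 — N18 buckles.
  N11: +65 → 65 < 70
  N17: +90 → 90 < 100
No further bucklings.

3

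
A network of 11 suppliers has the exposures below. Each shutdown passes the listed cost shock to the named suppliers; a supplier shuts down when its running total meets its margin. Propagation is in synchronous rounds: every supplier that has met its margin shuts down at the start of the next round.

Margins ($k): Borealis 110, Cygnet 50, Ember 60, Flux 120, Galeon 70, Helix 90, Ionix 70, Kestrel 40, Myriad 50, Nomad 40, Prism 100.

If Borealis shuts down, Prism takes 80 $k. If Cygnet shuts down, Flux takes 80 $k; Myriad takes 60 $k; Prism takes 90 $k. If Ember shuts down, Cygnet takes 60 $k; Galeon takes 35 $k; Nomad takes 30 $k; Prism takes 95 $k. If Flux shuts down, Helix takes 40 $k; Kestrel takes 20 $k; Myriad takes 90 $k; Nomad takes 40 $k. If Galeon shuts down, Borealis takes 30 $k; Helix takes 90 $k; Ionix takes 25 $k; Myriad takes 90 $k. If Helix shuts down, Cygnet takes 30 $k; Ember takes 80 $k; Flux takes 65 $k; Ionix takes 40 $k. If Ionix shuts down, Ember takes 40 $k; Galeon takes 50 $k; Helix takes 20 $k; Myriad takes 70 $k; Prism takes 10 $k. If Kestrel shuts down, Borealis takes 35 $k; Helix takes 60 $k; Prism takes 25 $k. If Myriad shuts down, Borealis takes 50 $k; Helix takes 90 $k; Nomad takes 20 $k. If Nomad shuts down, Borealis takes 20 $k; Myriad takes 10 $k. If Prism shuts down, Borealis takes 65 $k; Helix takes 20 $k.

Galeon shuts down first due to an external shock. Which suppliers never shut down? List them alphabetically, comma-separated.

Ionix, Kestrel

Round 1 — Galeon shuts down (initial).
  Borealis: +30 → 30 < 110
  Helix: +90 → 90 ≥ 90
  Ionix: +25 → 25 < 70
  Myriad: +90 → 90 ≥ 50
Round 2 — Helix, Myriad shut down.
  Borealis: +50 → 80 < 110
  Cygnet: +30 → 30 < 50
  Ember: +80 → 80 ≥ 60
  Flux: +65 → 65 < 120
  Ionix: +40 → 65 < 70
  Nomad: +20 → 20 < 40
Round 3 — Ember shuts down.
  Cygnet: +60 → 90 ≥ 50
  Nomad: +30 → 50 ≥ 40
  Prism: +95 → 95 < 100
Round 4 — Cygnet, Nomad shut down.
  Borealis: +20 → 100 < 110
  Flux: +80 → 145 ≥ 120
  Prism: +90 → 185 ≥ 100
Round 5 — Flux, Prism shut down.
  Borealis: +65 → 165 ≥ 110
  Kestrel: +20 → 20 < 40
Round 6 — Borealis shuts down.
No further shutdowns.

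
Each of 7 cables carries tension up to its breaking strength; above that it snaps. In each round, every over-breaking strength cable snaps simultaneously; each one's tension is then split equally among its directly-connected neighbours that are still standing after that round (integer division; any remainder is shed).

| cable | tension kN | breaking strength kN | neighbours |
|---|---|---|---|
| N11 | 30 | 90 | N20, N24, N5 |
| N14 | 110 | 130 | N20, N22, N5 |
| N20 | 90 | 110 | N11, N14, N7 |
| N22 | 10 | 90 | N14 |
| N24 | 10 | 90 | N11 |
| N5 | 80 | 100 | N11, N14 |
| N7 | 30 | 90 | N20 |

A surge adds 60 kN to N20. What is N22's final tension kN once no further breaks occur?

Round 1 — N20 at 150 > 110. N20 snaps.
  N20 sheds 150 kN to N11, N14, N7: 50 each.
    N11: 30+50 = 80 ≤ 90
    N14: 110+50 = 160 > 130
    N7: 30+50 = 80 ≤ 90
Round 2 — N14 snaps.
  N14 sheds 160 kN to N22, N5: 80 each.
    N22: 10+80 = 90 ≤ 90
    N5: 80+80 = 160 > 100
Round 3 — N5 snaps.
  N5 sheds 160 kN to N11: 160 each.
    N11: 80+160 = 240 > 90
Round 4 — N11 snaps.
  N11 sheds 240 kN to N24: 240 each.
    N24: 10+240 = 250 > 90
Round 5 — N24 snaps.
  N24 sheds 250 kN: no online neighbours, lost.
No further breaks.

90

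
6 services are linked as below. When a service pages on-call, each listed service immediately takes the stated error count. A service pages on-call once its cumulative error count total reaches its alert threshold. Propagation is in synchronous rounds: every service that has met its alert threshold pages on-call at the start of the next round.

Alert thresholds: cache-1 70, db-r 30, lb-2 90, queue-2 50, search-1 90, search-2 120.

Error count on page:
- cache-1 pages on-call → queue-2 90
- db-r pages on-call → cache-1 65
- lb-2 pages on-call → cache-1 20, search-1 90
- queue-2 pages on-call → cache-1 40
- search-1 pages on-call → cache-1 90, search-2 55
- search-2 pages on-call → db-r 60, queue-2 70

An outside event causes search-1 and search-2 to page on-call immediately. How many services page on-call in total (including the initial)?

Round 1 — search-1, search-2 page on-call (initial).
  cache-1: +90 → 90 ≥ 70
  db-r: +60 → 60 ≥ 30
  queue-2: +70 → 70 ≥ 50
Round 2 — cache-1, db-r, queue-2 page on-call.
No further pages.

5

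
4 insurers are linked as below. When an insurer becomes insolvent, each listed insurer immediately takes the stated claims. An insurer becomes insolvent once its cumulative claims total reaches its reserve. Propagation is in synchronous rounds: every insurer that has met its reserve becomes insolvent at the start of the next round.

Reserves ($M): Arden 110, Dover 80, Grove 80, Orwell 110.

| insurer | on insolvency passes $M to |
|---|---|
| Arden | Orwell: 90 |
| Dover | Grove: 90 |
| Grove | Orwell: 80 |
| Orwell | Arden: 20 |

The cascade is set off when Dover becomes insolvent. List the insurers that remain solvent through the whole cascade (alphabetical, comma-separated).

Arden, Orwell

Round 1 — Dover becomes insolvent (initial).
  Grove: +90 → 90 ≥ 80
Round 2 — Grove becomes insolvent.
  Orwell: +80 → 80 < 110
No further insolvencies.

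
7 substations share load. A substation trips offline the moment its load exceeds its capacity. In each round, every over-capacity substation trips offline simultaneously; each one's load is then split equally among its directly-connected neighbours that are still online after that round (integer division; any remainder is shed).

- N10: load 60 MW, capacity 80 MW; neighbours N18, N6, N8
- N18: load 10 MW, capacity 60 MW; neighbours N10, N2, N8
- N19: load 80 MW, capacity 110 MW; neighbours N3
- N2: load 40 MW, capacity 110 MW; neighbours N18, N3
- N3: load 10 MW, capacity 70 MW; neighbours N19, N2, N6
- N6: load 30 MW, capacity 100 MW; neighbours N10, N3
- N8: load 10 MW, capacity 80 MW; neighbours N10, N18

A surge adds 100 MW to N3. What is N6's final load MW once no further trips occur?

Round 1 — N3 at 110 > 70. N3 trips offline.
  N3 sheds 110 MW to N19, N2, N6: 36 each (2 lost).
    N19: 80+36 = 116 > 110
    N2: 40+36 = 76 ≤ 110
    N6: 30+36 = 66 ≤ 100
Round 2 — N19 trips offline.
  N19 sheds 116 MW: no online neighbours, lost.
No further trips.

66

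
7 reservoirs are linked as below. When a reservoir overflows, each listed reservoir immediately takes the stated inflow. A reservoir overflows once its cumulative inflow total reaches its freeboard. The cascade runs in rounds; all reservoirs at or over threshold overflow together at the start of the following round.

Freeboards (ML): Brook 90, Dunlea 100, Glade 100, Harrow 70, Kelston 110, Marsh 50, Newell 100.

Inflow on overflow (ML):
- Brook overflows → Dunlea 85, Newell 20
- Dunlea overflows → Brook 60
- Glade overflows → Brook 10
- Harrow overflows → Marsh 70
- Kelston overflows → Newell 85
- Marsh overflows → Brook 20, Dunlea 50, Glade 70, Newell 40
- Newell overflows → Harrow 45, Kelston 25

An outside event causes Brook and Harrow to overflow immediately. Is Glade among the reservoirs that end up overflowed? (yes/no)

Round 1 — Brook, Harrow overflow (initial).
  Dunlea: +85 → 85 < 100
  Marsh: +70 → 70 ≥ 50
  Newell: +20 → 20 < 100
Round 2 — Marsh overflows.
  Dunlea: +50 → 135 ≥ 100
  Glade: +70 → 70 < 100
  Newell: +40 → 60 < 100
Round 3 — Dunlea overflows.
No further overflows.

no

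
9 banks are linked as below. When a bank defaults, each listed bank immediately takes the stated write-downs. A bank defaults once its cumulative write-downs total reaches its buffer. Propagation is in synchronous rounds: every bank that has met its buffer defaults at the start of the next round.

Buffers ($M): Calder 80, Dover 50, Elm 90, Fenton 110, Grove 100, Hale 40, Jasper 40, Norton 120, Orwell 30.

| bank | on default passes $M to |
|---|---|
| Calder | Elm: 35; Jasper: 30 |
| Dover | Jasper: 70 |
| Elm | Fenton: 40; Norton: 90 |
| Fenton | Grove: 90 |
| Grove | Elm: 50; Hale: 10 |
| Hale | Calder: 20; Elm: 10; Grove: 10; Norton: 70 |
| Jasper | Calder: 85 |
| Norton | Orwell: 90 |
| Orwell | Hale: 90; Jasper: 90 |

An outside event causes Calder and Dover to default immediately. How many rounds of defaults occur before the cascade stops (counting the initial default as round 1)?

Round 1 — Calder, Dover default (initial).
  Elm: +35 → 35 < 90
  Jasper: +30+70 → 100 ≥ 40
Round 2 — Jasper defaults.
No further defaults.

2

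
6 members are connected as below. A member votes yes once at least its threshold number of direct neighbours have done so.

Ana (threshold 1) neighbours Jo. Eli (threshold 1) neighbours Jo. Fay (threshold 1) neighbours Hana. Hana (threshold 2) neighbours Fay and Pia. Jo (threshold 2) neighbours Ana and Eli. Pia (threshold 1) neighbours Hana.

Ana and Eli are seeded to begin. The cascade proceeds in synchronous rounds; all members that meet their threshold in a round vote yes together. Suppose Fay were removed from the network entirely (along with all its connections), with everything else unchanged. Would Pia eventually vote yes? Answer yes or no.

With Fay removed:
Round 1 — Ana, Eli vote yes (initial).
Round 2 — checking thresholds:
  Jo: 2 of 2 neighbours ≥ 2, votes yes.
Round 3 — no new yes votes; cascade stops.

no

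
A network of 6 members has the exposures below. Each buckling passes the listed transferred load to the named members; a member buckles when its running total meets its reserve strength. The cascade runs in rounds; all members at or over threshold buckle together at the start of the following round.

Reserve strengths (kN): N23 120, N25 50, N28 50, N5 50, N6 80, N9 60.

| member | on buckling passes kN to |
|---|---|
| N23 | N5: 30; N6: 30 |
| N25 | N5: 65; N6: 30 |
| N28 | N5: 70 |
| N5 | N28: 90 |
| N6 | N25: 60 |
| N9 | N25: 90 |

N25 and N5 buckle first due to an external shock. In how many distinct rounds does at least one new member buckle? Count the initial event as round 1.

2

Round 1 — N25, N5 buckle (initial).
  N28: +90 → 90 ≥ 50
  N6: +30 → 30 < 80
Round 2 — N28 buckles.
No further bucklings.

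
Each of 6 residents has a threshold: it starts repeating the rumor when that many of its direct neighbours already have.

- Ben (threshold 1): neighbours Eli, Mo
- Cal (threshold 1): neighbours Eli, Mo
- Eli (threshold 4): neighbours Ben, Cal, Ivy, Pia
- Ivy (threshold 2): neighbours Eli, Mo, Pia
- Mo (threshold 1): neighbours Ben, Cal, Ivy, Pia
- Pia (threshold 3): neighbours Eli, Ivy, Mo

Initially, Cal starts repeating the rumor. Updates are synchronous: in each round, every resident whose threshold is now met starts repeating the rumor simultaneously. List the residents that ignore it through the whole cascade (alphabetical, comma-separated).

Round 1 — Cal starts repeating the rumor (initial).
Round 2 — checking thresholds:
  Eli: 1 of 4 neighbours < 4, holds.
  Mo: 1 of 4 neighbours ≥ 1, starts repeating the rumor.
Round 3 — checking thresholds:
  Ben: 1 of 2 neighbours ≥ 1, starts repeating the rumor.
  Eli: 1 of 4 neighbours < 4, holds.
  Ivy: 1 of 3 neighbours < 2, holds.
  Pia: 1 of 3 neighbours < 3, holds.
Round 4 — no new spreads; cascade stops.

Eli, Ivy, Pia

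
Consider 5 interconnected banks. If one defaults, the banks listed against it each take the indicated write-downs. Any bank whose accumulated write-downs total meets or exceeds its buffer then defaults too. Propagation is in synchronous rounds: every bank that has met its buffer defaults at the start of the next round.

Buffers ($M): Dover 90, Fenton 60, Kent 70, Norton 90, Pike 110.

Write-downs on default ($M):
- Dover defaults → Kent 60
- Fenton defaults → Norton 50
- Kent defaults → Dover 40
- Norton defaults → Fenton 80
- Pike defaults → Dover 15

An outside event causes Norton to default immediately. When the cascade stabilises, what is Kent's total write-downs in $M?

Round 1 — Norton defaults (initial).
  Fenton: +80 → 80 ≥ 60
Round 2 — Fenton defaults.
No further defaults.

0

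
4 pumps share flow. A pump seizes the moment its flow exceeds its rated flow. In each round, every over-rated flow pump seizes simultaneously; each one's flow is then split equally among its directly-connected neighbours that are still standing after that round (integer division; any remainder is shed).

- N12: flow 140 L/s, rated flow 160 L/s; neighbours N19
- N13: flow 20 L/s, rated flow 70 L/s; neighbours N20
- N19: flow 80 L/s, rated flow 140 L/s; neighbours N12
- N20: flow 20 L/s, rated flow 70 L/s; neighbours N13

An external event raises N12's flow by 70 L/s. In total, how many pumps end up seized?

Round 1 — N12 at 210 > 160. N12 seizes.
  N12 sheds 210 L/s to N19: 210 each.
    N19: 80+210 = 290 > 140
Round 2 — N19 seizes.
  N19 sheds 290 L/s: no online neighbours, lost.
No further seizures.

2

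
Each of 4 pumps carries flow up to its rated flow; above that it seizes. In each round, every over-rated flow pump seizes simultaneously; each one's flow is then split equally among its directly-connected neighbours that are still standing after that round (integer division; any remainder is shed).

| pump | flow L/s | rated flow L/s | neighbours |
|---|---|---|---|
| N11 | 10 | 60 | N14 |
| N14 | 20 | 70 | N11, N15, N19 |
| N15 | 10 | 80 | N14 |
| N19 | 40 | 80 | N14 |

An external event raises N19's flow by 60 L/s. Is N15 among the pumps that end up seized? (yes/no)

Round 1 — N19 at 100 > 80. N19 seizes.
  N19 sheds 100 L/s to N14: 100 each.
    N14: 20+100 = 120 > 70
Round 2 — N14 seizes.
  N14 sheds 120 L/s to N11, N15: 60 each.
    N11: 10+60 = 70 > 60
    N15: 10+60 = 70 ≤ 80
Round 3 — N11 seizes.
  N11 sheds 70 L/s: no online neighbours, lost.
No further seizures.

no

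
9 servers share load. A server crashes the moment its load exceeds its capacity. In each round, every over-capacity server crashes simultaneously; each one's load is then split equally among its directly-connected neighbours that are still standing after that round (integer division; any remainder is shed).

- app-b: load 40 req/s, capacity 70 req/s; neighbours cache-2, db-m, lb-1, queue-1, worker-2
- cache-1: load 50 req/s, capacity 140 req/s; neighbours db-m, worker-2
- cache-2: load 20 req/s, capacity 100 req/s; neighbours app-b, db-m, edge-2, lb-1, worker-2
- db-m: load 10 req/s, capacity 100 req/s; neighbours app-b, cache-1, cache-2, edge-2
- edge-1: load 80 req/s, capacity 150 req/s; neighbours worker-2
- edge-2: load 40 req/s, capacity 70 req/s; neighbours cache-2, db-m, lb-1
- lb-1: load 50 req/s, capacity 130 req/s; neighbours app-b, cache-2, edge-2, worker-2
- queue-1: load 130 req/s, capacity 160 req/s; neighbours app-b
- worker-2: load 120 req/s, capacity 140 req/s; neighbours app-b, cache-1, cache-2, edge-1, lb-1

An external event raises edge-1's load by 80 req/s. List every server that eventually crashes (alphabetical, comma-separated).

Round 1 — edge-1 at 160 > 150. edge-1 crashes.
  edge-1 sheds 160 req/s to worker-2: 160 each.
    worker-2: 120+160 = 280 > 140
Round 2 — worker-2 crashes.
  worker-2 sheds 280 req/s to app-b, cache-1, cache-2, lb-1: 70 each.
    app-b: 40+70 = 110 > 70
    cache-1: 50+70 = 120 ≤ 140
    cache-2: 20+70 = 90 ≤ 100
    lb-1: 50+70 = 120 ≤ 130
Round 3 — app-b crashes.
  app-b sheds 110 req/s to cache-2, db-m, lb-1, queue-1: 27 each (2 lost).
    cache-2: 90+27 = 117 > 100
    db-m: 10+27 = 37 ≤ 100
    lb-1: 120+27 = 147 > 130
    queue-1: 130+27 = 157 ≤ 160
Round 4 — cache-2, lb-1 crash.
  cache-2 sheds 117 req/s to db-m, edge-2: 58 each (1 lost).
    db-m: 37+58 = 95 ≤ 100
    edge-2: 40+58 = 98 > 70
  lb-1 sheds 147 req/s to edge-2: 147 each.
    edge-2: 98+147 = 245 > 70
Round 5 — edge-2 crashes.
  edge-2 sheds 245 req/s to db-m: 245 each.
    db-m: 95+245 = 340 > 100
Round 6 — db-m crashes.
  db-m sheds 340 req/s to cache-1: 340 each.
    cache-1: 120+340 = 460 > 140
Round 7 — cache-1 crashes.
  cache-1 sheds 460 req/s: no online neighbours, lost.
No further crashes.

app-b, cache-1, cache-2, db-m, edge-1, edge-2, lb-1, worker-2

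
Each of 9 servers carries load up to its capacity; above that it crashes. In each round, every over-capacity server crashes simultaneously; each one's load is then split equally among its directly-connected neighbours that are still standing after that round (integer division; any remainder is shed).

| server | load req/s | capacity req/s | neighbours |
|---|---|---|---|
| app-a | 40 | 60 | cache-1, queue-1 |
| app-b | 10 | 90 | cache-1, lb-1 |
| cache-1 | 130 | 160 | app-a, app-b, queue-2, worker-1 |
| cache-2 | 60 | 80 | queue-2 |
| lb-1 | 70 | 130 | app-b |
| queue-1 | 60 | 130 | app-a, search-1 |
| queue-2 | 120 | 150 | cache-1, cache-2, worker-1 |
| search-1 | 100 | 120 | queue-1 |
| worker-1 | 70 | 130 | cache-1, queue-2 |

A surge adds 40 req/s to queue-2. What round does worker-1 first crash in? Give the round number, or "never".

Round 1 — queue-2 at 160 > 150. queue-2 crashes.
  queue-2 sheds 160 req/s to cache-1, cache-2, worker-1: 53 each (1 lost).
    cache-1: 130+53 = 183 > 160
    cache-2: 60+53 = 113 > 80
    worker-1: 70+53 = 123 ≤ 130
Round 2 — cache-1, cache-2 crash.
  cache-1 sheds 183 req/s to app-a, app-b, worker-1: 61 each.
    app-a: 40+61 = 101 > 60
    app-b: 10+61 = 71 ≤ 90
    worker-1: 123+61 = 184 > 130
  cache-2 sheds 113 req/s: no online neighbours, lost.
Round 3 — app-a, worker-1 crash.
  app-a sheds 101 req/s to queue-1: 101 each.
    queue-1: 60+101 = 161 > 130
  worker-1 sheds 184 req/s: no online neighbours, lost.
Round 4 — queue-1 crashes.
  queue-1 sheds 161 req/s to search-1: 161 each.
    search-1: 100+161 = 261 > 120
Round 5 — search-1 crashes.
  search-1 sheds 261 req/s: no online neighbours, lost.
No further crashes.

3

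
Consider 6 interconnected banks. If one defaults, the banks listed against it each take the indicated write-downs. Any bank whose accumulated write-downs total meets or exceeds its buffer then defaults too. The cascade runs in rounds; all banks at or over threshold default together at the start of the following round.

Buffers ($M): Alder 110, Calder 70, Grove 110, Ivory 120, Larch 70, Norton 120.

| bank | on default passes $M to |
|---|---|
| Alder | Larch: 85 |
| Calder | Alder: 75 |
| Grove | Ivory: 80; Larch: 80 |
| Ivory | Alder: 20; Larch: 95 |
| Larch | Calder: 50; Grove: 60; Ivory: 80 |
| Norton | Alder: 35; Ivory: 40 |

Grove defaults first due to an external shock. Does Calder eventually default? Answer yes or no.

no

Round 1 — Grove defaults (initial).
  Ivory: +80 → 80 < 120
  Larch: +80 → 80 ≥ 70
Round 2 — Larch defaults.
  Calder: +50 → 50 < 70
  Ivory: +80 → 160 ≥ 120
Round 3 — Ivory defaults.
  Alder: +20 → 20 < 110
No further defaults.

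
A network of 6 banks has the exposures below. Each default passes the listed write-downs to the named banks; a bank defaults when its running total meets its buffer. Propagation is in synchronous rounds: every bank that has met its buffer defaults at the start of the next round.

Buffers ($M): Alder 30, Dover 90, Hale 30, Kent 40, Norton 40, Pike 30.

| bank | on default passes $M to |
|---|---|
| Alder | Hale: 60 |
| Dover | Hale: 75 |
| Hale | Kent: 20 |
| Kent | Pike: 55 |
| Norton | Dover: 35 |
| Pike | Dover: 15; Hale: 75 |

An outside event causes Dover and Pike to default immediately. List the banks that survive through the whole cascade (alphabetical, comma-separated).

Alder, Kent, Norton

Round 1 — Dover, Pike default (initial).
  Hale: +75+75 → 150 ≥ 30
Round 2 — Hale defaults.
  Kent: +20 → 20 < 40
No further defaults.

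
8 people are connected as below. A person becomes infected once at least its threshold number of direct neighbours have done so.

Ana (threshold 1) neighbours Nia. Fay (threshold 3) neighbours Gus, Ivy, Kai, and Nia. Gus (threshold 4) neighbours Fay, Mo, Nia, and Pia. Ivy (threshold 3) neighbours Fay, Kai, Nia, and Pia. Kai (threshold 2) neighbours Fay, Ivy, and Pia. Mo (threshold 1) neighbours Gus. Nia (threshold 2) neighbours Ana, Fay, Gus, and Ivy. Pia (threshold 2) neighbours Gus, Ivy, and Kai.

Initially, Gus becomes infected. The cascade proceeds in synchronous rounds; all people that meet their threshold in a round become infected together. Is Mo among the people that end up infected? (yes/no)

Round 1 — Gus becomes infected (initial).
Round 2 — checking thresholds:
  Fay: 1 of 4 neighbours < 3, below threshold.
  Mo: 1 of 1 neighbours ≥ 1, becomes infected.
  Nia: 1 of 4 neighbours < 2, below threshold.
  Pia: 1 of 3 neighbours < 2, below threshold.
Round 3 — no new infections; cascade stops.

yes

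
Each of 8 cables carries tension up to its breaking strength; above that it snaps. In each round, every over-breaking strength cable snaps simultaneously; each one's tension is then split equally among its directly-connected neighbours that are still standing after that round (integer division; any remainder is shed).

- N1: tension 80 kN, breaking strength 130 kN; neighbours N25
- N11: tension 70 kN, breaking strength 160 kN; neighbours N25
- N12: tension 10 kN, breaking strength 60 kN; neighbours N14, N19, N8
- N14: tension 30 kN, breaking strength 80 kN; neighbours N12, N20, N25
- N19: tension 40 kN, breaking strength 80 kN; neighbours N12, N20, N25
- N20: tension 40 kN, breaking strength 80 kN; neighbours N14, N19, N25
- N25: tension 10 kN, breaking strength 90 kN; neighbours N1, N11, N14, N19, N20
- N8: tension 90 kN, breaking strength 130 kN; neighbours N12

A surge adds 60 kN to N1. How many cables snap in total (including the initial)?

Round 1 — N1 at 140 > 130. N1 snaps.
  N1 sheds 140 kN to N25: 140 each.
    N25: 10+140 = 150 > 90
Round 2 — N25 snaps.
  N25 sheds 150 kN to N11, N14, N19, N20: 37 each (2 lost).
    N11: 70+37 = 107 ≤ 160
    N14: 30+37 = 67 ≤ 80
    N19: 40+37 = 77 ≤ 80
    N20: 40+37 = 77 ≤ 80
No further breaks.

2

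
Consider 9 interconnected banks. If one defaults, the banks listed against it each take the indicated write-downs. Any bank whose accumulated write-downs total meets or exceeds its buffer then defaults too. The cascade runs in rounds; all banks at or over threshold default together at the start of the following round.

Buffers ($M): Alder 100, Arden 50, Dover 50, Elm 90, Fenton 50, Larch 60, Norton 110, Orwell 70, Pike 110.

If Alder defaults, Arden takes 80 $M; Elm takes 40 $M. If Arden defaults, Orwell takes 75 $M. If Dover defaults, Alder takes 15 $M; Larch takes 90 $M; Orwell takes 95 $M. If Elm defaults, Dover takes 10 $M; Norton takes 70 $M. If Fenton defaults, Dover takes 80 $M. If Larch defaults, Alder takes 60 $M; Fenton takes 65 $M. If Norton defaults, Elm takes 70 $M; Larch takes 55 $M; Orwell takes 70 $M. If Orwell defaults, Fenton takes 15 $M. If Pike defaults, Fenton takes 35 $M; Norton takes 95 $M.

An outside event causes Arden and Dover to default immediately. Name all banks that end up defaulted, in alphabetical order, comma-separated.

Arden, Dover, Fenton, Larch, Orwell

Round 1 — Arden, Dover default (initial).
  Alder: +15 → 15 < 100
  Larch: +90 → 90 ≥ 60
  Orwell: +75+95 → 170 ≥ 70
Round 2 — Larch, Orwell default.
  Alder: +60 → 75 < 100
  Fenton: +65+15 → 80 ≥ 50
Round 3 — Fenton defaults.
No further defaults.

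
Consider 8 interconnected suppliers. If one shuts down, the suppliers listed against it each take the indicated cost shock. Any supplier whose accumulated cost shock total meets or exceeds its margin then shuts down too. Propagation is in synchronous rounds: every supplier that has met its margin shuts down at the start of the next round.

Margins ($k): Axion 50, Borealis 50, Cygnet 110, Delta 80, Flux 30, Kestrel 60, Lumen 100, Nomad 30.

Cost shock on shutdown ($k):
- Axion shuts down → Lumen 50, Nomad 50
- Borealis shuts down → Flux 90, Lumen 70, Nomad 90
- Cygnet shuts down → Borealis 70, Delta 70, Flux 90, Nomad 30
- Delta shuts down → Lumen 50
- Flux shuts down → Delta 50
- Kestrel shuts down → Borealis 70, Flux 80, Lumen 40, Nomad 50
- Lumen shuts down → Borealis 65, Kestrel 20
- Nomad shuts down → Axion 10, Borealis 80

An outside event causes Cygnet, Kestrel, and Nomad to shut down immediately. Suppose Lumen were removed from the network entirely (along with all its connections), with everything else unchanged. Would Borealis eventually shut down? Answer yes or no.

yes

With Lumen removed:
Round 1 — Cygnet, Kestrel, Nomad shut down (initial).
  Axion: +10 → 10 < 50
  Borealis: +70+70+80 → 220 ≥ 50
  Delta: +70 → 70 < 80
  Flux: +90+80 → 170 ≥ 30
Round 2 — Borealis, Flux shut down.
  Delta: +50 → 120 ≥ 80
Round 3 — Delta shuts down.
No further shutdowns.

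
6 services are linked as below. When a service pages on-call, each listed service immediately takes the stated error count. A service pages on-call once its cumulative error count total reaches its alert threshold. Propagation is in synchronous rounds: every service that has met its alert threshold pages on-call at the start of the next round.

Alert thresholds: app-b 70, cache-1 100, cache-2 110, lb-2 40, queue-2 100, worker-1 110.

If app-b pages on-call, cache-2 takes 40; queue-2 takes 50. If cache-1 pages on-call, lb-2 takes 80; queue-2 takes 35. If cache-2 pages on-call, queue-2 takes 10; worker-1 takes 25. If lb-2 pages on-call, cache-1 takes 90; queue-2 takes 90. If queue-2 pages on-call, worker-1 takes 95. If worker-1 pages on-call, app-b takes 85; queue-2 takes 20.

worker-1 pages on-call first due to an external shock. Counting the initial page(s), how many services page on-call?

2

Round 1 — worker-1 pages on-call (initial).
  app-b: +85 → 85 ≥ 70
  queue-2: +20 → 20 < 100
Round 2 — app-b pages on-call.
  cache-2: +40 → 40 < 110
  queue-2: +50 → 70 < 100
No further pages.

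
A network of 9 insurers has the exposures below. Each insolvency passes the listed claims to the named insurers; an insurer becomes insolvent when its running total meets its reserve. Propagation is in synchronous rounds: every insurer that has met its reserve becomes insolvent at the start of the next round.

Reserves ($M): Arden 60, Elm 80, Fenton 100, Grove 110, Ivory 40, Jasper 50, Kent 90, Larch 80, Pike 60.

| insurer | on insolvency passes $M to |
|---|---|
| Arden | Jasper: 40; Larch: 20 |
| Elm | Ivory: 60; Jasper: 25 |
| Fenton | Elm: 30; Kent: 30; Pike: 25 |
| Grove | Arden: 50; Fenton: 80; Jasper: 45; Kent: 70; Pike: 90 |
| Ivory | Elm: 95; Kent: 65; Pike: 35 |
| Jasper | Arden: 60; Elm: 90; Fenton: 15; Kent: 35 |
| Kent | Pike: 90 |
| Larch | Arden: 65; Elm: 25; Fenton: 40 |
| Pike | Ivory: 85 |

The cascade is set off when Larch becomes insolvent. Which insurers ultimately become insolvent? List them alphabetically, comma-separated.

Arden, Larch

Round 1 — Larch becomes insolvent (initial).
  Arden: +65 → 65 ≥ 60
  Elm: +25 → 25 < 80
  Fenton: +40 → 40 < 100
Round 2 — Arden becomes insolvent.
  Jasper: +40 → 40 < 50
No further insolvencies.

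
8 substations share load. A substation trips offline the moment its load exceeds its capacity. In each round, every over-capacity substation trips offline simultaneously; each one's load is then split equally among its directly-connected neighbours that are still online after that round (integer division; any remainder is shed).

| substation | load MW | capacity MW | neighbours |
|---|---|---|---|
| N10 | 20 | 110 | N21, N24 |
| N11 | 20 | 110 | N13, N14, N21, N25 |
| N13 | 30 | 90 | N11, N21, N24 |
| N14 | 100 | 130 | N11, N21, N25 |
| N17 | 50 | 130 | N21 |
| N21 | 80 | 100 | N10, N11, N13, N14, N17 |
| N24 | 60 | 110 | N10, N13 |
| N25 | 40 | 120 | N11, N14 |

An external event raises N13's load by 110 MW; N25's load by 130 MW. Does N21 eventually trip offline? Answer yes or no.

Round 1 — N13 at 140 > 90; N25 at 170 > 120. N13, N25 trip offline.
  N13 sheds 140 MW to N11, N21, N24: 46 each (2 lost).
    N11: 20+46 = 66 ≤ 110
    N21: 80+46 = 126 > 100
    N24: 60+46 = 106 ≤ 110
  N25 sheds 170 MW to N11, N14: 85 each.
    N11: 66+85 = 151 > 110
    N14: 100+85 = 185 > 130
Round 2 — N11, N14, N21 trip offline.
  N11 sheds 151 MW: no online neighbours, lost.
  N14 sheds 185 MW: no online neighbours, lost.
  N21 sheds 126 MW to N10, N17: 63 each.
    N10: 20+63 = 83 ≤ 110
    N17: 50+63 = 113 ≤ 130
No further trips.

yes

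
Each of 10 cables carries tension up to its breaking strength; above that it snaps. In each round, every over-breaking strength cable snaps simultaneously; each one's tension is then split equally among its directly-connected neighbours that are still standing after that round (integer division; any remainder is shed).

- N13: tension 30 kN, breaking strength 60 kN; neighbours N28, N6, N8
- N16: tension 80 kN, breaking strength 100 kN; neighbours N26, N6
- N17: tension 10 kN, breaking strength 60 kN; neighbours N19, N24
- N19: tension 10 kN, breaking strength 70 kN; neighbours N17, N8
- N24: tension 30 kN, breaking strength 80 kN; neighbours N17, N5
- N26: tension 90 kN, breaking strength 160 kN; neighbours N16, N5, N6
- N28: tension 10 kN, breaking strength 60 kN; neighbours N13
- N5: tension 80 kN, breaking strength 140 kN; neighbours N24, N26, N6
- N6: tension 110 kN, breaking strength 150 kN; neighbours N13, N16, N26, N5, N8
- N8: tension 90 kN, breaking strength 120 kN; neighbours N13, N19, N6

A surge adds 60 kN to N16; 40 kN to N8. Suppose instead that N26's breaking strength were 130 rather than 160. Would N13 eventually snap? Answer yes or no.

With N26's breaking strength at 130:
Round 1 — N16 at 140 > 100; N8 at 130 > 120. N16, N8 snap.
  N16 sheds 140 kN to N26, N6: 70 each.
    N26: 90+70 = 160 > 130
    N6: 110+70 = 180 > 150
  N8 sheds 130 kN to N13, N19, N6: 43 each (1 lost).
    N13: 30+43 = 73 > 60
    N19: 10+43 = 53 ≤ 70
    N6: 180+43 = 223 > 150
Round 2 — N13, N26, N6 snap.
  N13 sheds 73 kN to N28: 73 each.
    N28: 10+73 = 83 > 60
  N26 sheds 160 kN to N5: 160 each.
    N5: 80+160 = 240 > 140
  N6 sheds 223 kN to N5: 223 each.
    N5: 240+223 = 463 > 140
Round 3 — N28, N5 snap.
  N28 sheds 83 kN: no online neighbours, lost.
  N5 sheds 463 kN to N24: 463 each.
    N24: 30+463 = 493 > 80
Round 4 — N24 snaps.
  N24 sheds 493 kN to N17: 493 each.
    N17: 10+493 = 503 > 60
Round 5 — N17 snaps.
  N17 sheds 503 kN to N19: 503 each.
    N19: 53+503 = 556 > 70
Round 6 — N19 snaps.
  N19 sheds 556 kN: no online neighbours, lost.
No further breaks.

yes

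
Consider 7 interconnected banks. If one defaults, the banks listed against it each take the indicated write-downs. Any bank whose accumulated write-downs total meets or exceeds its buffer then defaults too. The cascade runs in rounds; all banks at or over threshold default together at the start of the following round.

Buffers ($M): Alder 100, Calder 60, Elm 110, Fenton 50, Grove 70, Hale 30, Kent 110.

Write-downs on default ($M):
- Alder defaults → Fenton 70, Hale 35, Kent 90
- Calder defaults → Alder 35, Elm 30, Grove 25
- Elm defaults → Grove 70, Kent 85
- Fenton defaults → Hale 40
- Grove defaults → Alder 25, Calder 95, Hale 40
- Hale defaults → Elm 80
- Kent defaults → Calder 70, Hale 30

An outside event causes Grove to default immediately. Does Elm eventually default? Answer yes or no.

yes

Round 1 — Grove defaults (initial).
  Alder: +25 → 25 < 100
  Calder: +95 → 95 ≥ 60
  Hale: +40 → 40 ≥ 30
Round 2 — Calder, Hale default.
  Alder: +35 → 60 < 100
  Elm: +30+80 → 110 ≥ 110
Round 3 — Elm defaults.
  Kent: +85 → 85 < 110
No further defaults.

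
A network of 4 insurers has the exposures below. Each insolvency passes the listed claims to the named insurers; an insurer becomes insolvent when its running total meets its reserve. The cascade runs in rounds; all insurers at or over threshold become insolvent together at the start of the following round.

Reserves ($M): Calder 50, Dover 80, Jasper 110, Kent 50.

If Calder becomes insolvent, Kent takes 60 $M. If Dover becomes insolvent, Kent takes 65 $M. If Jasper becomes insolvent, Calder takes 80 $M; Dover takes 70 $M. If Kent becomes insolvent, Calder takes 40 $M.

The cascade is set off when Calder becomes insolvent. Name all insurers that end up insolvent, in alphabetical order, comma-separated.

Round 1 — Calder becomes insolvent (initial).
  Kent: +60 → 60 ≥ 50
Round 2 — Kent becomes insolvent.
No further insolvencies.

Calder, Kent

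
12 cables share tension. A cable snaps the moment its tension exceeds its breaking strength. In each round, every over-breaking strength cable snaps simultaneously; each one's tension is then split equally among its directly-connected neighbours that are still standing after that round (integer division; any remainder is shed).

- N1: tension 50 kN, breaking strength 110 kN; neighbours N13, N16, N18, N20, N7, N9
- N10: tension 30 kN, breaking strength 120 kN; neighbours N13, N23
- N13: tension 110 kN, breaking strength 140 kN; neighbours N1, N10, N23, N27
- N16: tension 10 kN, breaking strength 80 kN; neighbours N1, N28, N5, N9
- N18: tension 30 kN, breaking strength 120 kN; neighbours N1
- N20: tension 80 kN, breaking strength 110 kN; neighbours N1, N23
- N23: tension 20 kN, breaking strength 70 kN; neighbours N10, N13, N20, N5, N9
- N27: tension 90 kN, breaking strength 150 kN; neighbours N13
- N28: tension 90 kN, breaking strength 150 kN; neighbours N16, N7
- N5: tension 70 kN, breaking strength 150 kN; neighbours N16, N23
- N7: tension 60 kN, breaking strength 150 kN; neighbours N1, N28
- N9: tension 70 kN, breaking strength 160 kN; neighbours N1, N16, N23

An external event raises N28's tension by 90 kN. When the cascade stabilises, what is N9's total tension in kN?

103

Round 1 — N28 at 180 > 150. N28 snaps.
  N28 sheds 180 kN to N16, N7: 90 each.
    N16: 10+90 = 100 > 80
    N7: 60+90 = 150 ≤ 150
Round 2 — N16 snaps.
  N16 sheds 100 kN to N1, N5, N9: 33 each (1 lost).
    N1: 50+33 = 83 ≤ 110
    N5: 70+33 = 103 ≤ 150
    N9: 70+33 = 103 ≤ 160
No further breaks.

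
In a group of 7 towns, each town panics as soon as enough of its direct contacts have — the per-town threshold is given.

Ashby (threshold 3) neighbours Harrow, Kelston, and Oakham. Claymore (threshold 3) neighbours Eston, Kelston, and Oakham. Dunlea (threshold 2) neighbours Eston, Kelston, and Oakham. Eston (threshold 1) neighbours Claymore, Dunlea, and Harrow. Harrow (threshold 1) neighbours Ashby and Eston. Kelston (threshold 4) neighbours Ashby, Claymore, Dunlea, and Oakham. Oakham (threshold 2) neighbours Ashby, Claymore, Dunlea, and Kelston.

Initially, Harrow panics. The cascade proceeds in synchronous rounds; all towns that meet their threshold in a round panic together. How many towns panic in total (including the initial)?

Round 1 — Harrow panics (initial).
Round 2 — checking thresholds:
  Ashby: 1 of 3 neighbours < 3, holds.
  Eston: 1 of 3 neighbours ≥ 1, panics.
Round 3 — no new panics; cascade stops.

2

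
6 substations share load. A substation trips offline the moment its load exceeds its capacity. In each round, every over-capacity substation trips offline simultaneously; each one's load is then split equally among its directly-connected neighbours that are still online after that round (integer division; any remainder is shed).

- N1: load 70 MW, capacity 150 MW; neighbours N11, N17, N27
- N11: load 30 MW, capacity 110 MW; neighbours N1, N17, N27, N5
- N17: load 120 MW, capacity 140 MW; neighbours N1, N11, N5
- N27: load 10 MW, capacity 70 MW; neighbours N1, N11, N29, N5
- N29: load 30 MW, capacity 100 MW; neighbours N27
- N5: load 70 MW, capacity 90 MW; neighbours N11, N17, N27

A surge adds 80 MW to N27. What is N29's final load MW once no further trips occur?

52

Round 1 — N27 at 90 > 70. N27 trips offline.
  N27 sheds 90 MW to N1, N11, N29, N5: 22 each (2 lost).
    N1: 70+22 = 92 ≤ 150
    N11: 30+22 = 52 ≤ 110
    N29: 30+22 = 52 ≤ 100
    N5: 70+22 = 92 > 90
Round 2 — N5 trips offline.
  N5 sheds 92 MW to N11, N17: 46 each.
    N11: 52+46 = 98 ≤ 110
    N17: 120+46 = 166 > 140
Round 3 — N17 trips offline.
  N17 sheds 166 MW to N1, N11: 83 each.
    N1: 92+83 = 175 > 150
    N11: 98+83 = 181 > 110
Round 4 — N1, N11 trip offline.
  N1 sheds 175 MW: no online neighbours, lost.
  N11 sheds 181 MW: no online neighbours, lost.
No further trips.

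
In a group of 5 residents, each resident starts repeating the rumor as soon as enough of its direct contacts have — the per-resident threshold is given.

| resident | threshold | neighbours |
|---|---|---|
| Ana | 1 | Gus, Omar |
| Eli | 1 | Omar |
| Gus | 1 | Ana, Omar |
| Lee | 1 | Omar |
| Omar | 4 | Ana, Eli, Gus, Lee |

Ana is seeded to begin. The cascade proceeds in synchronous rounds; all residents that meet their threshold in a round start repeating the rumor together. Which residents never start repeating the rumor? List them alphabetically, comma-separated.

Eli, Lee, Omar

Round 1 — Ana starts repeating the rumor (initial).
Round 2 — checking thresholds:
  Gus: 1 of 2 neighbours ≥ 1, starts repeating the rumor.
  Omar: 1 of 4 neighbours < 4, not yet.
Round 3 — no new spreads; cascade stops.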